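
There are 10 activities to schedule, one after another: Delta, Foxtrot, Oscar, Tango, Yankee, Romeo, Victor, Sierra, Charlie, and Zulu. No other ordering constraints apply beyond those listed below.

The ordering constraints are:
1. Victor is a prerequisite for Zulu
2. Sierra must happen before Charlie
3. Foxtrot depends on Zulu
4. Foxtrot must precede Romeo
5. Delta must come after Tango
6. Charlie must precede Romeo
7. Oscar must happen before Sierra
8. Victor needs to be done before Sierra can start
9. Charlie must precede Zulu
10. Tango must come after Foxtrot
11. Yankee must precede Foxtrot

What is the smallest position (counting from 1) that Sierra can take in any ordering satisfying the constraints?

The activities that are forced before Sierra, directly or transitively, are Oscar, Victor. That's 2 activities.
So at minimum 2 activities come before Sierra, putting Sierra no earlier than position 3. That position is achievable by scheduling exactly those predecessors first.

3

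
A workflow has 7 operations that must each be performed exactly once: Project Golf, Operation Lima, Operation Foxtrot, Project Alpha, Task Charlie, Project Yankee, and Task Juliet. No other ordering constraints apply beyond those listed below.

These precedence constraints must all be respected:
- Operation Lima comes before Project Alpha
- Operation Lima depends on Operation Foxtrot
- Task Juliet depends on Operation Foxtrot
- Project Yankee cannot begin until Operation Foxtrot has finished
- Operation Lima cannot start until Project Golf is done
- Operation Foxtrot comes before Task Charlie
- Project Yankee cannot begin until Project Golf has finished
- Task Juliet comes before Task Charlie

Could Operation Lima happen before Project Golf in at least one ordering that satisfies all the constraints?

No

Following Project Golf → Operation Lima, Project Golf must precede Operation Lima in every valid ordering.
So no valid ordering can have Operation Lima before Project Golf.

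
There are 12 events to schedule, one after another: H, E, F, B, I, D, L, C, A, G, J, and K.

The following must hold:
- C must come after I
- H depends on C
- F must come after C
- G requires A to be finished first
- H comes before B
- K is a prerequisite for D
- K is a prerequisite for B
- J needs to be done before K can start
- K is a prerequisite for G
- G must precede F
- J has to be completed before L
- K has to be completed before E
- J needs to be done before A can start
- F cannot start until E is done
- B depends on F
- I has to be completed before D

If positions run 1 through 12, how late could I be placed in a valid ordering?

7

Following every chain forward from I, the events that must come later are H, F, B, D, C — 5 of them.
So at least 5 events follow I, putting I no later than position 7. That position is achievable by scheduling everything else first.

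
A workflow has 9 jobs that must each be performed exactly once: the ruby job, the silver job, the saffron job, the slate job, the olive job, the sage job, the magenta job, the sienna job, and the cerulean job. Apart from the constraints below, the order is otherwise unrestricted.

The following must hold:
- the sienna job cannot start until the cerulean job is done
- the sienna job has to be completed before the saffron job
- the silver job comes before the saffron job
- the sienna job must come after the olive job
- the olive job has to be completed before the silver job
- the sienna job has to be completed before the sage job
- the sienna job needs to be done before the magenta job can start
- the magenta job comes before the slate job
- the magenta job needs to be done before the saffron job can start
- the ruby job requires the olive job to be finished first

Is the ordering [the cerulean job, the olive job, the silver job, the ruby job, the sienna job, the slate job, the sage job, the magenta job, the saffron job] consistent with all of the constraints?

No

Here the magenta job comes after the slate job.
Since the magenta job is required before the slate job, the ordering is invalid.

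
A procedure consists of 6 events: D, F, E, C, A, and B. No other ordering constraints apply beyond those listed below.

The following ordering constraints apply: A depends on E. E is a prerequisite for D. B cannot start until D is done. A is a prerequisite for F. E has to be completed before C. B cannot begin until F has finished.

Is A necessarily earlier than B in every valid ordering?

Yes

Chaining the stated constraints: A → F → B.
So A must precede B in any valid ordering.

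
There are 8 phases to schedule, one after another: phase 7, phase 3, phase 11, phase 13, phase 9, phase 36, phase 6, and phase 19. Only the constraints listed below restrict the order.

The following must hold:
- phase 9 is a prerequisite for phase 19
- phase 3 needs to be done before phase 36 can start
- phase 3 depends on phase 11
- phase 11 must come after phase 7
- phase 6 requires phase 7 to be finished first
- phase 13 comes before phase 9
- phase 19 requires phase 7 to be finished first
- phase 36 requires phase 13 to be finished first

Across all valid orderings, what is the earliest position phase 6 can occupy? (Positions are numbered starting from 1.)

2

The only phase forced before phase 6 (directly or transitively) is phase 7.
So at minimum 1 phase comes before phase 6, putting phase 6 no earlier than position 2. That position is achievable by scheduling exactly that predecessor first.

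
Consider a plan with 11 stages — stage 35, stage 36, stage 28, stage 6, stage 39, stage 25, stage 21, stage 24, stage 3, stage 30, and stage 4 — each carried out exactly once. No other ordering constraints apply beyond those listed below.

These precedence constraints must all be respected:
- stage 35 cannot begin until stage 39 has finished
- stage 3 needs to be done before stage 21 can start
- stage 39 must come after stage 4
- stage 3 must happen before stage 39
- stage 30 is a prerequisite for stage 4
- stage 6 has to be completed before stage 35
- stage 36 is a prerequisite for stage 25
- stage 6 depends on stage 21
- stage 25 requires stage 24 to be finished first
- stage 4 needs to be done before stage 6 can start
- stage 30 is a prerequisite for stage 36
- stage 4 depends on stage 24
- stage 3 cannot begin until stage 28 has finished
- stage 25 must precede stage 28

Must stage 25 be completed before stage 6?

Yes

Chaining the stated constraints: stage 25 → stage 28 → stage 3 → stage 21 → stage 6.
Hence stage 25 necessarily comes before stage 6.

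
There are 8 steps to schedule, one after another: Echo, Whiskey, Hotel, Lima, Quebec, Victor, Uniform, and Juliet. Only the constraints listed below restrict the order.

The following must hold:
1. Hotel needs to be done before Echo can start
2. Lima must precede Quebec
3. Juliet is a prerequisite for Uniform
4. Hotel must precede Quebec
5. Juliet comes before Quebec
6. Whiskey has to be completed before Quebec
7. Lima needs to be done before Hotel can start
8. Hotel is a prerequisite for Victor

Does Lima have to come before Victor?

Yes

Chaining the stated constraints: Lima → Hotel → Victor.
That forces Lima before Victor in every valid schedule.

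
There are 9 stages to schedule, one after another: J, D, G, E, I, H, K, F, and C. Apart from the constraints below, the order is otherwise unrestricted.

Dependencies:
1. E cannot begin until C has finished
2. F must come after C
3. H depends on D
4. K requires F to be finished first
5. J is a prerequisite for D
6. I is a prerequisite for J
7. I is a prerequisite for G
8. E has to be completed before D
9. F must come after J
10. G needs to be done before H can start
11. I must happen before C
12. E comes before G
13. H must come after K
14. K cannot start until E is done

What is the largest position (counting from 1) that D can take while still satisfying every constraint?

8

Following the constraints forward from D, its only required successor is H.
So at least 1 stage follows D, putting D no later than position 8. That position is achievable by scheduling everything else first.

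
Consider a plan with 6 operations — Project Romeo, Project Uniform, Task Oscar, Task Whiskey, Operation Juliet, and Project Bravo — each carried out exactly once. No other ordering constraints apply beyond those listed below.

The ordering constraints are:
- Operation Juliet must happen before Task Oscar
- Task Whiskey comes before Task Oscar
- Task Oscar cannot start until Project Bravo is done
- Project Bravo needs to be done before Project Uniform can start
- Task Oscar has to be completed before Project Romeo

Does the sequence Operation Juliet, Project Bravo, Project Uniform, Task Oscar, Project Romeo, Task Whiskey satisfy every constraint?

No

Here Task Whiskey comes after Task Oscar.
But one of the constraints requires Task Whiskey before Task Oscar, so this ordering violates it.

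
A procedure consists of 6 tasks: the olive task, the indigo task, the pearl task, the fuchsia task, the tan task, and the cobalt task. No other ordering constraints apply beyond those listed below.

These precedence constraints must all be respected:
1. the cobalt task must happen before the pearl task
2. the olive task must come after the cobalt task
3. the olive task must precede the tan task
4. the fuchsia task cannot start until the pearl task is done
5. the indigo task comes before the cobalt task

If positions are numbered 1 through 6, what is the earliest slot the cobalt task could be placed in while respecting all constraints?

2

The only task forced before the cobalt task (directly or transitively) is the indigo task.
So at minimum 1 task comes before the cobalt task, putting the cobalt task no earlier than position 2. That position is achievable by scheduling exactly that predecessor first.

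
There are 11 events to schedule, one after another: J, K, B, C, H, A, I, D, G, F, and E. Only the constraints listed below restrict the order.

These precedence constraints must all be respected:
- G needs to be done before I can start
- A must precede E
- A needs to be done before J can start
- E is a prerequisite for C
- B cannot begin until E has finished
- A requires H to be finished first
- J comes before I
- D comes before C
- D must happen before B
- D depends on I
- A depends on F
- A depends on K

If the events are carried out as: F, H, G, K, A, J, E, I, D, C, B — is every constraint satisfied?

Every stated constraint is respected: G sits at position 3, ahead of I at position 8, and each of the other listed pairs likewise has the predecessor earlier in the sequence.

Yes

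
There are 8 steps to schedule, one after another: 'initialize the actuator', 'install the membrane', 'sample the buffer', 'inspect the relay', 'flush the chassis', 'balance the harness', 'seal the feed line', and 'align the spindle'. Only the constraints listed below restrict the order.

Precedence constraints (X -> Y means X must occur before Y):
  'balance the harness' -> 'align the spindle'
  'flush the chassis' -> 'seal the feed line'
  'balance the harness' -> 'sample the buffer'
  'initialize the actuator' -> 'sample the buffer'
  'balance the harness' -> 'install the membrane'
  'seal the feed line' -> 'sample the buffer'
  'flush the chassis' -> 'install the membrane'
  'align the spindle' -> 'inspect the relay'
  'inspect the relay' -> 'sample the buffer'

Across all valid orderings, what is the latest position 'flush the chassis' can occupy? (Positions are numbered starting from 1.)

Every step that must follow 'flush the chassis' has to come after it. Tracing all chains starting from 'flush the chassis', those steps are: 'install the membrane', 'sample the buffer', 'seal the feed line' — 3 in total.
So at least 3 steps follow 'flush the chassis', putting 'flush the chassis' no later than position 5. That position is achievable by scheduling everything else first.

5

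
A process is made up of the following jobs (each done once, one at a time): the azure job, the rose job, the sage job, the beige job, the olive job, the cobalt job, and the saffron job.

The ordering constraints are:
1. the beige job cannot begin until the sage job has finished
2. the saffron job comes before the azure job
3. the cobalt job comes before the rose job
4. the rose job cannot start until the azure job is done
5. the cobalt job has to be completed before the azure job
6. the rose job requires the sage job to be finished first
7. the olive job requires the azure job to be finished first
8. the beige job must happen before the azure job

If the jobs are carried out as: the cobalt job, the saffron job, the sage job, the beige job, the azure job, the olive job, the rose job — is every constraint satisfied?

Going through the constraints one by one, each required predecessor appears earlier in the sequence than its dependent — e.g. the cobalt job (position 1) is before the rose job (position 7), as required.

Yes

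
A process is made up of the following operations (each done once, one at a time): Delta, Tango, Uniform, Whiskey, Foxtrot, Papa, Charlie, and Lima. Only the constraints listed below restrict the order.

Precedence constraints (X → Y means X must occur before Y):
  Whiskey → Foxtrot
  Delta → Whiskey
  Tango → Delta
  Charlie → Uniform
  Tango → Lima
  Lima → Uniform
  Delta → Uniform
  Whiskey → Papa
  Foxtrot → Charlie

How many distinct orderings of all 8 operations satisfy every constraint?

Tango is the only operation with nothing required before it, so every ordering starts there.
Counting all ways to extend the partial order to a total order gives 23.

23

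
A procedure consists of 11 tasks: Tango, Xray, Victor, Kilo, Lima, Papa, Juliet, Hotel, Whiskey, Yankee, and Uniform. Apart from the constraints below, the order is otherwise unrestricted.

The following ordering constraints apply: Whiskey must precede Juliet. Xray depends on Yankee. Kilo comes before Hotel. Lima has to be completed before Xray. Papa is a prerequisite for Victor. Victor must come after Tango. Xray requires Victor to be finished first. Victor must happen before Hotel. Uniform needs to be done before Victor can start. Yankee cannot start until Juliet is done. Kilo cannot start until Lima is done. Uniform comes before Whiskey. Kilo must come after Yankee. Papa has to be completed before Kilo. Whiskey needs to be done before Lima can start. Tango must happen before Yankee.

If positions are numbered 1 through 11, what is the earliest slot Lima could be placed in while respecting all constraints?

Every task that must precede Lima has to come before it. Tracing all chains that end at Lima, those tasks are: Whiskey, Uniform — 2 in total.
So at minimum 2 tasks come before Lima, putting Lima no earlier than position 3. That position is achievable by scheduling exactly those predecessors first.

3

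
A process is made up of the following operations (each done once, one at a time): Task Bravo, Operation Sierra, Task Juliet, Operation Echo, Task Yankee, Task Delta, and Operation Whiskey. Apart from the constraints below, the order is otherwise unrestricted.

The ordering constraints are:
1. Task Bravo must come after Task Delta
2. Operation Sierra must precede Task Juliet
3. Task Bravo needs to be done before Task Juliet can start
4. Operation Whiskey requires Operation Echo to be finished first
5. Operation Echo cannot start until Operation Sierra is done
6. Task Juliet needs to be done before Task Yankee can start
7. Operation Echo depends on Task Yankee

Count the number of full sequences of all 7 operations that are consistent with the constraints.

The operations with no prerequisites are Operation Sierra, Task Delta; any of them can be placed first.
Enumerating by repeatedly choosing an available operation (one whose prerequisites are all placed) gives 3 distinct complete orderings.

3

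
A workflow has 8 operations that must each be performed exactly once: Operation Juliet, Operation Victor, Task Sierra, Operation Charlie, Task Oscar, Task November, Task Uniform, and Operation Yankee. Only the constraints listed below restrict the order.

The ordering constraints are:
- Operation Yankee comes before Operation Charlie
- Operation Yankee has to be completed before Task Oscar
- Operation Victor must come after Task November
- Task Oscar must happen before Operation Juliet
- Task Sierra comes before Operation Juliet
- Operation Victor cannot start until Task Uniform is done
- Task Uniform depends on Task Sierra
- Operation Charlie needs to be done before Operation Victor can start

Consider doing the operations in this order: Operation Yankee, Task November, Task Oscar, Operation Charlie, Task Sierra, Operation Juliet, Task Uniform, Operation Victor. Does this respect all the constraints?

Going through the constraints one by one, each required predecessor appears earlier in the sequence than its dependent — e.g. Task November (position 2) is before Operation Victor (position 8), as required.

Yes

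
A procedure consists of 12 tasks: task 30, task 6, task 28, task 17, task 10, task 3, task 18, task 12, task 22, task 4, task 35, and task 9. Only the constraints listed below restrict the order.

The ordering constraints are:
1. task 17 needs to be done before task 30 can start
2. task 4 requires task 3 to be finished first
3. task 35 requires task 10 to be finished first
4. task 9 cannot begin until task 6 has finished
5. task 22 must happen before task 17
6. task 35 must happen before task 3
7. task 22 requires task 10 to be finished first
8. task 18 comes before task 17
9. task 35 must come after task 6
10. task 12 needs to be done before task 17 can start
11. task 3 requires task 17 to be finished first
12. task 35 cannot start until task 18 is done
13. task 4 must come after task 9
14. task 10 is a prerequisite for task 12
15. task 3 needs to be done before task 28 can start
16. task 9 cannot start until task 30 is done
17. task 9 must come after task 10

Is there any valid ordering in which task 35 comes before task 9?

Yes

No chain of constraints runs from task 9 to task 35, so task 9 is not required to come first.
So a valid ordering placing task 35 earlier than task 9 exists.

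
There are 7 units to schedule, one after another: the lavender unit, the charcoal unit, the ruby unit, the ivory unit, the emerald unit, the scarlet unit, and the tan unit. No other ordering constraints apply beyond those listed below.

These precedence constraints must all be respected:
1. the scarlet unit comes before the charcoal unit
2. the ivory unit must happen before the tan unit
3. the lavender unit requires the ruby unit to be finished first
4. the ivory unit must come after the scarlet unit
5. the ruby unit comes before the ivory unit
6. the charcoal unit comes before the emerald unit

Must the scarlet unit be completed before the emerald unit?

Yes

Tracing the constraints gives a chain: the scarlet unit → the charcoal unit → the emerald unit.
So the scarlet unit must precede the emerald unit in any valid ordering.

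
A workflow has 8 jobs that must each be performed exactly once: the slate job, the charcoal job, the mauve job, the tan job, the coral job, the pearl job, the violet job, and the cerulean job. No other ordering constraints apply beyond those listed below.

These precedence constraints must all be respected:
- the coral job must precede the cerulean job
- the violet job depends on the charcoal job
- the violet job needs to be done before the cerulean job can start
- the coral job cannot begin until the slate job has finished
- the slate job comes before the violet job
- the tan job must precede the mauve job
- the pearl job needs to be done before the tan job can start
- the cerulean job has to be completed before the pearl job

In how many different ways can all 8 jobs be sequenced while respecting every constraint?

2 jobs have no prerequisites (the slate job, the charcoal job), so any of them could come first.
Enumerating by repeatedly choosing an available job (one whose prerequisites are all placed) gives 5 distinct complete orderings.

5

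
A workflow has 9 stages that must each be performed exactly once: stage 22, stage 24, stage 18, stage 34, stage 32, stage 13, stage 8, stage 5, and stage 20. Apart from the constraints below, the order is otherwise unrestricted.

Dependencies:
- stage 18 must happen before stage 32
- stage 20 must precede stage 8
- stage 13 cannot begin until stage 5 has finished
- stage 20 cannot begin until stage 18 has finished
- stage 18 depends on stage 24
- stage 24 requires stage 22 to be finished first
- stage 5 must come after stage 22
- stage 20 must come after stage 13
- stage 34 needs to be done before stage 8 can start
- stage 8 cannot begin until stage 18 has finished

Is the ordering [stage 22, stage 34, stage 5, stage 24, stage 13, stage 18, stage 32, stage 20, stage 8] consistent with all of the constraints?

Yes

Every stated constraint is respected: stage 34 sits at position 2, ahead of stage 8 at position 9, and each of the other listed pairs likewise has the predecessor earlier in the sequence.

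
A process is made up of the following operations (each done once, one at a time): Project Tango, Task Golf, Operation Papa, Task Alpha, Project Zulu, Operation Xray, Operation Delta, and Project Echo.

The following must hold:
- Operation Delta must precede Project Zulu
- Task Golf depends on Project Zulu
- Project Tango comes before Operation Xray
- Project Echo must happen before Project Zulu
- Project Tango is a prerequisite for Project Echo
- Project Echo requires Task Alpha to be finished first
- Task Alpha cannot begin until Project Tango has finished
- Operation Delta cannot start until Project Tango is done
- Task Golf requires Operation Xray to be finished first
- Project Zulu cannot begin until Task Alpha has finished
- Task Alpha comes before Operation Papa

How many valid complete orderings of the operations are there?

81

Only Project Tango has no prerequisites, so it must go first.
Systematically extending each partial ordering one operation at a time and counting, there are 81 complete orderings.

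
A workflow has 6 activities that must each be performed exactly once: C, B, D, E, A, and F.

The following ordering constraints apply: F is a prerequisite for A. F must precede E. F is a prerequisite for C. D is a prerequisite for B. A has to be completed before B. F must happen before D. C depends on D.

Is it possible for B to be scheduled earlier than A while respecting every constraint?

There is a dependency chain A → B, so B always comes after A.
Hence B can never be scheduled before A.

No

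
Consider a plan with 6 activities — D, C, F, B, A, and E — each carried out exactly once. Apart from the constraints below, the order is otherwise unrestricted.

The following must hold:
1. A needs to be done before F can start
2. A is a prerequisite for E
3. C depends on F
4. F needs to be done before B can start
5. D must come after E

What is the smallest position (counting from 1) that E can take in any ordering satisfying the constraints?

The only activity forced before E (directly or transitively) is A.
With 1 mandatory predecessor, the earliest E can sit is position 1+1 = 2, and placing just that one first achieves it.

2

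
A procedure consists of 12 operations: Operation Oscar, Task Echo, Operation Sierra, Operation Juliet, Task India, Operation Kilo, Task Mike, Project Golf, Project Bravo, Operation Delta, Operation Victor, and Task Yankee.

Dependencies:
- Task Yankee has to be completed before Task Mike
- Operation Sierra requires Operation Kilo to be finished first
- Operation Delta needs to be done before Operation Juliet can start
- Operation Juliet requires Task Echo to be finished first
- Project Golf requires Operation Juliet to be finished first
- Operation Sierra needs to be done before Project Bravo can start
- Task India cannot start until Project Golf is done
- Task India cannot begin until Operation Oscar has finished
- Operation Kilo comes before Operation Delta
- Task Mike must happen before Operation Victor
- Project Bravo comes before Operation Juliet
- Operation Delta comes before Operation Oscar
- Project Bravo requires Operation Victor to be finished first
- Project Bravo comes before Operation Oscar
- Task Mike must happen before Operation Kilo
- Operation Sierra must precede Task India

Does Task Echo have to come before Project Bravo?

Task Echo and Project Bravo are not related by any chain of constraints.
So Task Echo can come before Project Bravo or after — it is not forced.

No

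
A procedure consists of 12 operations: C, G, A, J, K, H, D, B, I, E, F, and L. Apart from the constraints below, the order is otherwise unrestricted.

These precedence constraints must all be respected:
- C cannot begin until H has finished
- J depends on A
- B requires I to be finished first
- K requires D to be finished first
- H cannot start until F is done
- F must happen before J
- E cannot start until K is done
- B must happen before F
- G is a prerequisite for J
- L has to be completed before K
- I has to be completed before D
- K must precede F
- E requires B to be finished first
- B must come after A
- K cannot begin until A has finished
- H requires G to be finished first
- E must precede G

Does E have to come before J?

Yes

There is a constraint chain E → G → J.
That forces E before J in every valid schedule.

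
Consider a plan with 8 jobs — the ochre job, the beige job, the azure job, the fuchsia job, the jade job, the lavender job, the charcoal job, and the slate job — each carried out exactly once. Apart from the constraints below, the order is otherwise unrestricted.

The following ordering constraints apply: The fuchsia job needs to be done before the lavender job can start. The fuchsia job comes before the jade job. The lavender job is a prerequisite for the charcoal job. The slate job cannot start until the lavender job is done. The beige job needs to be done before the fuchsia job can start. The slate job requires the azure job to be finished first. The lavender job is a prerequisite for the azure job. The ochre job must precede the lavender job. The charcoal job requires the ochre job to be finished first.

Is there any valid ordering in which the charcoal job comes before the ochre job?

The constraints give a chain the ochre job → the charcoal job, which forces the ochre job before the charcoal job.
Hence the charcoal job can never be scheduled before the ochre job.

No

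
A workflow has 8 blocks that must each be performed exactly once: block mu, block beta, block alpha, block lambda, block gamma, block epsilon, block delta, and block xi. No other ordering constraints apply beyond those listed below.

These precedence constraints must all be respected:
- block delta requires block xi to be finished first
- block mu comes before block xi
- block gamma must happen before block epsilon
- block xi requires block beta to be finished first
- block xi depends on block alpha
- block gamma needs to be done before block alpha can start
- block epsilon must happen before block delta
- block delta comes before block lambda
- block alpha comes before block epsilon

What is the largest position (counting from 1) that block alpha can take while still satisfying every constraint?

4

Following every chain forward from block alpha, the blocks that must come later are block lambda, block epsilon, block delta, block xi — 4 of them.
With 4 mandatory successors out of 8 blocks total, the latest slot for block alpha is 8−4 = 4, and it's reachable by doing all non-successors before block alpha.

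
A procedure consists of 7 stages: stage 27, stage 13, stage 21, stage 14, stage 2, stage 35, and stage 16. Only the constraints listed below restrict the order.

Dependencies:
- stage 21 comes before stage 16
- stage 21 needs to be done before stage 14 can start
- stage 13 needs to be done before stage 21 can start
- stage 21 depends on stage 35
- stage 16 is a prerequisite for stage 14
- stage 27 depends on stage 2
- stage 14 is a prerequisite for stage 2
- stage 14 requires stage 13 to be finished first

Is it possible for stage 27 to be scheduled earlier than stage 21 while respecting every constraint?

No

Following stage 21 → stage 14 → stage 2 → stage 27, stage 21 must precede stage 27 in every valid ordering.
Hence stage 27 can never be scheduled before stage 21.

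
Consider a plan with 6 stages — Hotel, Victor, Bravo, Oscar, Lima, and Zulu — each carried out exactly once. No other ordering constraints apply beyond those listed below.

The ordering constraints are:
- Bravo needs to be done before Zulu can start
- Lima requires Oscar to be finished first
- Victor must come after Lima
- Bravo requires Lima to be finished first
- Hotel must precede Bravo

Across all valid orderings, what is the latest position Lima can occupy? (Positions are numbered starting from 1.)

Following every chain forward from Lima, the stages that must come later are Victor, Bravo, Zulu — 3 of them.
With 3 mandatory successors out of 6 stages total, the latest slot for Lima is 6−3 = 3, and it's reachable by doing all non-successors before Lima.

3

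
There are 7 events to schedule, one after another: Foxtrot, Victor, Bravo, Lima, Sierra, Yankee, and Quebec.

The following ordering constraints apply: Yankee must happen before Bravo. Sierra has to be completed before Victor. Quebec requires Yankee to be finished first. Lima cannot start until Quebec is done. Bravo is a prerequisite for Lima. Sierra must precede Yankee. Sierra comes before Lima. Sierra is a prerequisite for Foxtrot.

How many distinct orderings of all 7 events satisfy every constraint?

Only Sierra has no prerequisites, so it must go first.
Counting all ways to extend the partial order to a total order gives 60.

60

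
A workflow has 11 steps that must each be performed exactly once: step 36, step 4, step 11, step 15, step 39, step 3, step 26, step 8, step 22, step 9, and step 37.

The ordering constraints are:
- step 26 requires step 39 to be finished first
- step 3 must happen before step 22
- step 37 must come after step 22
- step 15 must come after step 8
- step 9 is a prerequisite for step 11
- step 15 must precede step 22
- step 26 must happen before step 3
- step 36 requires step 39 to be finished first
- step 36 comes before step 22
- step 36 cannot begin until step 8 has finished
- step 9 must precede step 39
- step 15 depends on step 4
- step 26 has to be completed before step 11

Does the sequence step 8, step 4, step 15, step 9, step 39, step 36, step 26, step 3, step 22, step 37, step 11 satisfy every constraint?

Yes

Checking each listed constraint against this order: for instance, step 9 is in position 4 and step 11 in position 11, so that constraint holds — and the remaining constraints check out the same way.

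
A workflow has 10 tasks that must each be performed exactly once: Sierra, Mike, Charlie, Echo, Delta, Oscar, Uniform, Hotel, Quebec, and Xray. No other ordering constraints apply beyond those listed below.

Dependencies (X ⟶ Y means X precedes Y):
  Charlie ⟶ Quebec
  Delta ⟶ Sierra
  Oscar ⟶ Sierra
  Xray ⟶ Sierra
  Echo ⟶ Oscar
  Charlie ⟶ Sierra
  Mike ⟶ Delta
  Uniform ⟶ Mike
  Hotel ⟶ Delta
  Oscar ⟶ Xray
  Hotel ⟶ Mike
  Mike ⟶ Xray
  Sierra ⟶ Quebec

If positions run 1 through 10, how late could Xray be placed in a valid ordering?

8

Every task that must follow Xray has to come after it. Tracing all chains starting from Xray, those tasks are: Sierra, Quebec — 2 in total.
So at least 2 tasks follow Xray, putting Xray no later than position 8. That position is achievable by scheduling everything else first.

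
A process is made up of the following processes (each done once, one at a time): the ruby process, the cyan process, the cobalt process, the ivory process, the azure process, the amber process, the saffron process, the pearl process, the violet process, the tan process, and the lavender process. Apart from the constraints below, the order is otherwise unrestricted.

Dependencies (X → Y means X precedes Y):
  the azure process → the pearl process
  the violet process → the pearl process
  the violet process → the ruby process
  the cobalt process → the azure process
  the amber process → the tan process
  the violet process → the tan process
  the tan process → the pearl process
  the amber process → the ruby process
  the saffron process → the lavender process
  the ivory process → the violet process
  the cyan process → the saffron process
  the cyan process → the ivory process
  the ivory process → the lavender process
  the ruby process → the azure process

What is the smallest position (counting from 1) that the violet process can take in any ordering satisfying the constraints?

3

Every process that must precede the violet process has to come before it. Tracing all chains that end at the violet process, those processes are: the cyan process, the ivory process — 2 in total.
With 2 mandatory predecessors, the earliest the violet process can sit is position 2+1 = 3, and placing just those 2 first achieves it.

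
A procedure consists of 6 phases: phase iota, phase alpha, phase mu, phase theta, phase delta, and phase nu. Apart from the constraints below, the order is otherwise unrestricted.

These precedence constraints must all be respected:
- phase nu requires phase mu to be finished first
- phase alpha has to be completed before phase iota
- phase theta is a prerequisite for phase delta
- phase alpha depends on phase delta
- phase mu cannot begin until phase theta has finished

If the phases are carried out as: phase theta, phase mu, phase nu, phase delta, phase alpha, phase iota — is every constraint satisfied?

Checking each listed constraint against this order: for instance, phase theta is in position 1 and phase delta in position 4, so that constraint holds — and the remaining constraints check out the same way.

Yes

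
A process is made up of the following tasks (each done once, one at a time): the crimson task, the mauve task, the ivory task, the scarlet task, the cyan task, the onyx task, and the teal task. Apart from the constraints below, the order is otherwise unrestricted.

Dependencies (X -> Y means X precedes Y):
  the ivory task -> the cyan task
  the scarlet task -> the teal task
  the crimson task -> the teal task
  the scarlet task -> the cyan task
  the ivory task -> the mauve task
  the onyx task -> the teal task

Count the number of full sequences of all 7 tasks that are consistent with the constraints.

4 tasks have no prerequisites (the crimson task, the ivory task, the scarlet task, the onyx task), so any of them could come first.
Counting all ways to extend the partial order to a total order gives 310.

310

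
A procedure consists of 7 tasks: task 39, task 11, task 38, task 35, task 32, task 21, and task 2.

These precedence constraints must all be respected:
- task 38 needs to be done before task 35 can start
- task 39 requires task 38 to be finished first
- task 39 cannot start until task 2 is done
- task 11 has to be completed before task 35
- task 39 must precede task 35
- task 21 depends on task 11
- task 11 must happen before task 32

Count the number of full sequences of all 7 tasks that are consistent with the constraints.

The tasks with no prerequisites are task 11, task 38, task 2; any of them can be placed first.
Counting all ways to extend the partial order to a total order gives 136.

136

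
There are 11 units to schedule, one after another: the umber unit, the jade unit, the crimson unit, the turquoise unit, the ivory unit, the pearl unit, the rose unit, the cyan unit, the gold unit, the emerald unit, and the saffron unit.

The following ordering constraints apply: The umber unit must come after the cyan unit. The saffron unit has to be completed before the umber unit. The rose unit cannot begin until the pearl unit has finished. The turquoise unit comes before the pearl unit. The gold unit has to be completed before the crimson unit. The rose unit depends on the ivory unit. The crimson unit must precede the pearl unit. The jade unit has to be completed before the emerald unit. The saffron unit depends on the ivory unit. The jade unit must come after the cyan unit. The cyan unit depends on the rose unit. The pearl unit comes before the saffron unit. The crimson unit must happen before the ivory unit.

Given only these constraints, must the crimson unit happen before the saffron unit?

Tracing the constraints gives a chain: the crimson unit → the ivory unit → the saffron unit.
That forces the crimson unit before the saffron unit in every valid schedule.

Yes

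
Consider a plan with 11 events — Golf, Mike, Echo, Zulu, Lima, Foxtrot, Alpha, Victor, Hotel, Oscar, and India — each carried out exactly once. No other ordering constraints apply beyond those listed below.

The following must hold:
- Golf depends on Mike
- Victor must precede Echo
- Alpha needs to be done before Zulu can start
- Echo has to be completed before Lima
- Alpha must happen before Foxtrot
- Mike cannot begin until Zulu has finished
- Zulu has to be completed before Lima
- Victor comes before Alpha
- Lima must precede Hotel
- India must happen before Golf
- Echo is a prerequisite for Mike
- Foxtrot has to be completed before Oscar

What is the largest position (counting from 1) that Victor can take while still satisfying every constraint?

The events that are forced after Victor, directly or by a chain of constraints, are Golf, Mike, Echo, Zulu, Lima, Foxtrot, Alpha, Hotel, Oscar. That's 9 events.
So at least 9 events follow Victor, putting Victor no later than position 2. That position is achievable by scheduling everything else first.

2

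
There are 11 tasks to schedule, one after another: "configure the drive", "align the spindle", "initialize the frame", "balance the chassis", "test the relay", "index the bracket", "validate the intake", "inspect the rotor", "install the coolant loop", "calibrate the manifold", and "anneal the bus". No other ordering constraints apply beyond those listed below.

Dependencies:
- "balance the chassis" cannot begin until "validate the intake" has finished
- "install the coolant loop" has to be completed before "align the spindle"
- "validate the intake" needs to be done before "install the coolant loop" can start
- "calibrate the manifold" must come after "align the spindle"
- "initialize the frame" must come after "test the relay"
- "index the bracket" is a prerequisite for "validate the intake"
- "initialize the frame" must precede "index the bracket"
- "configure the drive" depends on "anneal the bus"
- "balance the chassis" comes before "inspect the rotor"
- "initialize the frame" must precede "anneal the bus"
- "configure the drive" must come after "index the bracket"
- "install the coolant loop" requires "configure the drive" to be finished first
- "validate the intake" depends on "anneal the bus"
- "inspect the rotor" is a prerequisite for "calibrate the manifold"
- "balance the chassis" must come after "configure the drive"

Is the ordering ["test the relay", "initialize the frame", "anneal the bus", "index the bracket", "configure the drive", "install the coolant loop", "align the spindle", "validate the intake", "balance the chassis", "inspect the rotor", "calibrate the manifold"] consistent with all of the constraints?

No

In the proposed order, "install the coolant loop" appears before "validate the intake".
But one of the constraints requires "validate the intake" before "install the coolant loop", so this ordering violates it.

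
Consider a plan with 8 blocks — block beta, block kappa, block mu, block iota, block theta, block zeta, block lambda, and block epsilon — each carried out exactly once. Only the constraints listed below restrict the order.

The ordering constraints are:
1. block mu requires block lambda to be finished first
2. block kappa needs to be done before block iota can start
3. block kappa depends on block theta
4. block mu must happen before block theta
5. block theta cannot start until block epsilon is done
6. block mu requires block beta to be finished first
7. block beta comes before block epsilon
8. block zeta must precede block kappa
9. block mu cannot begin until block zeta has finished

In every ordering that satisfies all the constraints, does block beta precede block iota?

Yes

There is a constraint chain block beta → block mu → block theta → block kappa → block iota.
Hence block beta necessarily comes before block iota.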